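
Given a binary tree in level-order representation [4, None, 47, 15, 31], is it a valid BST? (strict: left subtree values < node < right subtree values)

Level-order array: [4, None, 47, 15, 31]
Validate using subtree bounds (lo, hi): at each node, require lo < value < hi,
then recurse left with hi=value and right with lo=value.
Preorder trace (stopping at first violation):
  at node 4 with bounds (-inf, +inf): OK
  at node 47 with bounds (4, +inf): OK
  at node 15 with bounds (4, 47): OK
  at node 31 with bounds (47, +inf): VIOLATION
Node 31 violates its bound: not (47 < 31 < +inf).
Result: Not a valid BST


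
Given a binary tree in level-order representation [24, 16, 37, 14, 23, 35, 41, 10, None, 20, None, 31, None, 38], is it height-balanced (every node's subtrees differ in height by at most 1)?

Tree (level-order array): [24, 16, 37, 14, 23, 35, 41, 10, None, 20, None, 31, None, 38]
Definition: a tree is height-balanced if, at every node, |h(left) - h(right)| <= 1 (empty subtree has height -1).
Bottom-up per-node check:
  node 10: h_left=-1, h_right=-1, diff=0 [OK], height=0
  node 14: h_left=0, h_right=-1, diff=1 [OK], height=1
  node 20: h_left=-1, h_right=-1, diff=0 [OK], height=0
  node 23: h_left=0, h_right=-1, diff=1 [OK], height=1
  node 16: h_left=1, h_right=1, diff=0 [OK], height=2
  node 31: h_left=-1, h_right=-1, diff=0 [OK], height=0
  node 35: h_left=0, h_right=-1, diff=1 [OK], height=1
  node 38: h_left=-1, h_right=-1, diff=0 [OK], height=0
  node 41: h_left=0, h_right=-1, diff=1 [OK], height=1
  node 37: h_left=1, h_right=1, diff=0 [OK], height=2
  node 24: h_left=2, h_right=2, diff=0 [OK], height=3
All nodes satisfy the balance condition.
Result: Balanced


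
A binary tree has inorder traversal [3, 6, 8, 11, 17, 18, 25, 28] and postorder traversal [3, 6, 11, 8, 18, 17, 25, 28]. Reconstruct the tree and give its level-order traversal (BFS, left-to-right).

Inorder:   [3, 6, 8, 11, 17, 18, 25, 28]
Postorder: [3, 6, 11, 8, 18, 17, 25, 28]
Algorithm: postorder visits root last, so walk postorder right-to-left;
each value is the root of the current inorder slice — split it at that
value, recurse on the right subtree first, then the left.
Recursive splits:
  root=28; inorder splits into left=[3, 6, 8, 11, 17, 18, 25], right=[]
  root=25; inorder splits into left=[3, 6, 8, 11, 17, 18], right=[]
  root=17; inorder splits into left=[3, 6, 8, 11], right=[18]
  root=18; inorder splits into left=[], right=[]
  root=8; inorder splits into left=[3, 6], right=[11]
  root=11; inorder splits into left=[], right=[]
  root=6; inorder splits into left=[3], right=[]
  root=3; inorder splits into left=[], right=[]
Reconstructed level-order: [28, 25, 17, 8, 18, 6, 11, 3]


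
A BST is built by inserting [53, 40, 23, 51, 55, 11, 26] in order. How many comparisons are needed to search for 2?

Search path for 2: 53 -> 40 -> 23 -> 11
Found: False
Comparisons: 4


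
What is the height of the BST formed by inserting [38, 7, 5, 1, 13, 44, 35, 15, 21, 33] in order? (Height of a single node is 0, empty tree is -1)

Insertion order: [38, 7, 5, 1, 13, 44, 35, 15, 21, 33]
Tree (level-order array): [38, 7, 44, 5, 13, None, None, 1, None, None, 35, None, None, 15, None, None, 21, None, 33]
Compute height bottom-up (empty subtree = -1):
  height(1) = 1 + max(-1, -1) = 0
  height(5) = 1 + max(0, -1) = 1
  height(33) = 1 + max(-1, -1) = 0
  height(21) = 1 + max(-1, 0) = 1
  height(15) = 1 + max(-1, 1) = 2
  height(35) = 1 + max(2, -1) = 3
  height(13) = 1 + max(-1, 3) = 4
  height(7) = 1 + max(1, 4) = 5
  height(44) = 1 + max(-1, -1) = 0
  height(38) = 1 + max(5, 0) = 6
Height = 6


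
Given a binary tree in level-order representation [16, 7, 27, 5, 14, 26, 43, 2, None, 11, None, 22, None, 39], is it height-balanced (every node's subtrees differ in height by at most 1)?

Tree (level-order array): [16, 7, 27, 5, 14, 26, 43, 2, None, 11, None, 22, None, 39]
Definition: a tree is height-balanced if, at every node, |h(left) - h(right)| <= 1 (empty subtree has height -1).
Bottom-up per-node check:
  node 2: h_left=-1, h_right=-1, diff=0 [OK], height=0
  node 5: h_left=0, h_right=-1, diff=1 [OK], height=1
  node 11: h_left=-1, h_right=-1, diff=0 [OK], height=0
  node 14: h_left=0, h_right=-1, diff=1 [OK], height=1
  node 7: h_left=1, h_right=1, diff=0 [OK], height=2
  node 22: h_left=-1, h_right=-1, diff=0 [OK], height=0
  node 26: h_left=0, h_right=-1, diff=1 [OK], height=1
  node 39: h_left=-1, h_right=-1, diff=0 [OK], height=0
  node 43: h_left=0, h_right=-1, diff=1 [OK], height=1
  node 27: h_left=1, h_right=1, diff=0 [OK], height=2
  node 16: h_left=2, h_right=2, diff=0 [OK], height=3
All nodes satisfy the balance condition.
Result: Balanced


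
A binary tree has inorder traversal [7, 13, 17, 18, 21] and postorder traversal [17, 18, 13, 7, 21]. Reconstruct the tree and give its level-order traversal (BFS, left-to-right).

Inorder:   [7, 13, 17, 18, 21]
Postorder: [17, 18, 13, 7, 21]
Algorithm: postorder visits root last, so walk postorder right-to-left;
each value is the root of the current inorder slice — split it at that
value, recurse on the right subtree first, then the left.
Recursive splits:
  root=21; inorder splits into left=[7, 13, 17, 18], right=[]
  root=7; inorder splits into left=[], right=[13, 17, 18]
  root=13; inorder splits into left=[], right=[17, 18]
  root=18; inorder splits into left=[17], right=[]
  root=17; inorder splits into left=[], right=[]
Reconstructed level-order: [21, 7, 13, 18, 17]


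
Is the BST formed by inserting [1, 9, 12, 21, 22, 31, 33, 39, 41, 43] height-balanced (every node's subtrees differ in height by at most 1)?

Tree (level-order array): [1, None, 9, None, 12, None, 21, None, 22, None, 31, None, 33, None, 39, None, 41, None, 43]
Definition: a tree is height-balanced if, at every node, |h(left) - h(right)| <= 1 (empty subtree has height -1).
Bottom-up per-node check:
  node 43: h_left=-1, h_right=-1, diff=0 [OK], height=0
  node 41: h_left=-1, h_right=0, diff=1 [OK], height=1
  node 39: h_left=-1, h_right=1, diff=2 [FAIL (|-1-1|=2 > 1)], height=2
  node 33: h_left=-1, h_right=2, diff=3 [FAIL (|-1-2|=3 > 1)], height=3
  node 31: h_left=-1, h_right=3, diff=4 [FAIL (|-1-3|=4 > 1)], height=4
  node 22: h_left=-1, h_right=4, diff=5 [FAIL (|-1-4|=5 > 1)], height=5
  node 21: h_left=-1, h_right=5, diff=6 [FAIL (|-1-5|=6 > 1)], height=6
  node 12: h_left=-1, h_right=6, diff=7 [FAIL (|-1-6|=7 > 1)], height=7
  node 9: h_left=-1, h_right=7, diff=8 [FAIL (|-1-7|=8 > 1)], height=8
  node 1: h_left=-1, h_right=8, diff=9 [FAIL (|-1-8|=9 > 1)], height=9
Node 39 violates the condition: |-1 - 1| = 2 > 1.
Result: Not balanced


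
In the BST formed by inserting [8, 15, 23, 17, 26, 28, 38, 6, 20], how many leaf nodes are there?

Tree built from: [8, 15, 23, 17, 26, 28, 38, 6, 20]
Tree (level-order array): [8, 6, 15, None, None, None, 23, 17, 26, None, 20, None, 28, None, None, None, 38]
Rule: A leaf has 0 children.
Per-node child counts:
  node 8: 2 child(ren)
  node 6: 0 child(ren)
  node 15: 1 child(ren)
  node 23: 2 child(ren)
  node 17: 1 child(ren)
  node 20: 0 child(ren)
  node 26: 1 child(ren)
  node 28: 1 child(ren)
  node 38: 0 child(ren)
Matching nodes: [6, 20, 38]
Count of leaf nodes: 3


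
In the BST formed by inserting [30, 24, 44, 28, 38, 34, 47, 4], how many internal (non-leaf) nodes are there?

Tree built from: [30, 24, 44, 28, 38, 34, 47, 4]
Tree (level-order array): [30, 24, 44, 4, 28, 38, 47, None, None, None, None, 34]
Rule: An internal node has at least one child.
Per-node child counts:
  node 30: 2 child(ren)
  node 24: 2 child(ren)
  node 4: 0 child(ren)
  node 28: 0 child(ren)
  node 44: 2 child(ren)
  node 38: 1 child(ren)
  node 34: 0 child(ren)
  node 47: 0 child(ren)
Matching nodes: [30, 24, 44, 38]
Count of internal (non-leaf) nodes: 4


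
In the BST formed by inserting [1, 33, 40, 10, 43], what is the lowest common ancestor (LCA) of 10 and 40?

Tree insertion order: [1, 33, 40, 10, 43]
Tree (level-order array): [1, None, 33, 10, 40, None, None, None, 43]
In a BST, the LCA of p=10, q=40 is the first node v on the
root-to-leaf path with p <= v <= q (go left if both < v, right if both > v).
Walk from root:
  at 1: both 10 and 40 > 1, go right
  at 33: 10 <= 33 <= 40, this is the LCA
LCA = 33


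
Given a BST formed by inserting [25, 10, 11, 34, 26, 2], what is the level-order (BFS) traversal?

Tree insertion order: [25, 10, 11, 34, 26, 2]
Tree (level-order array): [25, 10, 34, 2, 11, 26]
BFS from the root, enqueuing left then right child of each popped node:
  queue [25] -> pop 25, enqueue [10, 34], visited so far: [25]
  queue [10, 34] -> pop 10, enqueue [2, 11], visited so far: [25, 10]
  queue [34, 2, 11] -> pop 34, enqueue [26], visited so far: [25, 10, 34]
  queue [2, 11, 26] -> pop 2, enqueue [none], visited so far: [25, 10, 34, 2]
  queue [11, 26] -> pop 11, enqueue [none], visited so far: [25, 10, 34, 2, 11]
  queue [26] -> pop 26, enqueue [none], visited so far: [25, 10, 34, 2, 11, 26]
Result: [25, 10, 34, 2, 11, 26]


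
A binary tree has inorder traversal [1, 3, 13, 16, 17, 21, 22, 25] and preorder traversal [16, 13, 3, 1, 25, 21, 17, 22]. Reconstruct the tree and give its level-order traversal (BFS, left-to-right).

Inorder:  [1, 3, 13, 16, 17, 21, 22, 25]
Preorder: [16, 13, 3, 1, 25, 21, 17, 22]
Algorithm: preorder visits root first, so consume preorder in order;
for each root, split the current inorder slice at that value into
left-subtree inorder and right-subtree inorder, then recurse.
Recursive splits:
  root=16; inorder splits into left=[1, 3, 13], right=[17, 21, 22, 25]
  root=13; inorder splits into left=[1, 3], right=[]
  root=3; inorder splits into left=[1], right=[]
  root=1; inorder splits into left=[], right=[]
  root=25; inorder splits into left=[17, 21, 22], right=[]
  root=21; inorder splits into left=[17], right=[22]
  root=17; inorder splits into left=[], right=[]
  root=22; inorder splits into left=[], right=[]
Reconstructed level-order: [16, 13, 25, 3, 21, 1, 17, 22]


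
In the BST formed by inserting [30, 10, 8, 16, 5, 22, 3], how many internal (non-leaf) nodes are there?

Tree built from: [30, 10, 8, 16, 5, 22, 3]
Tree (level-order array): [30, 10, None, 8, 16, 5, None, None, 22, 3]
Rule: An internal node has at least one child.
Per-node child counts:
  node 30: 1 child(ren)
  node 10: 2 child(ren)
  node 8: 1 child(ren)
  node 5: 1 child(ren)
  node 3: 0 child(ren)
  node 16: 1 child(ren)
  node 22: 0 child(ren)
Matching nodes: [30, 10, 8, 5, 16]
Count of internal (non-leaf) nodes: 5


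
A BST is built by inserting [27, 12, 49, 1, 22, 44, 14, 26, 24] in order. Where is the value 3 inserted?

Starting tree (level order): [27, 12, 49, 1, 22, 44, None, None, None, 14, 26, None, None, None, None, 24]
Insertion path: 27 -> 12 -> 1
Result: insert 3 as right child of 1
Final tree (level order): [27, 12, 49, 1, 22, 44, None, None, 3, 14, 26, None, None, None, None, None, None, 24]


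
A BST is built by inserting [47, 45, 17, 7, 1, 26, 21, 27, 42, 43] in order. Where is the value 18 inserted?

Starting tree (level order): [47, 45, None, 17, None, 7, 26, 1, None, 21, 27, None, None, None, None, None, 42, None, 43]
Insertion path: 47 -> 45 -> 17 -> 26 -> 21
Result: insert 18 as left child of 21
Final tree (level order): [47, 45, None, 17, None, 7, 26, 1, None, 21, 27, None, None, 18, None, None, 42, None, None, None, 43]


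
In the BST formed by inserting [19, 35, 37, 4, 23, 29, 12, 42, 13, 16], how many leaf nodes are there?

Tree built from: [19, 35, 37, 4, 23, 29, 12, 42, 13, 16]
Tree (level-order array): [19, 4, 35, None, 12, 23, 37, None, 13, None, 29, None, 42, None, 16]
Rule: A leaf has 0 children.
Per-node child counts:
  node 19: 2 child(ren)
  node 4: 1 child(ren)
  node 12: 1 child(ren)
  node 13: 1 child(ren)
  node 16: 0 child(ren)
  node 35: 2 child(ren)
  node 23: 1 child(ren)
  node 29: 0 child(ren)
  node 37: 1 child(ren)
  node 42: 0 child(ren)
Matching nodes: [16, 29, 42]
Count of leaf nodes: 3


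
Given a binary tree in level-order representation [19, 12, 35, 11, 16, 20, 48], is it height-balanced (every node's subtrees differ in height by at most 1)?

Tree (level-order array): [19, 12, 35, 11, 16, 20, 48]
Definition: a tree is height-balanced if, at every node, |h(left) - h(right)| <= 1 (empty subtree has height -1).
Bottom-up per-node check:
  node 11: h_left=-1, h_right=-1, diff=0 [OK], height=0
  node 16: h_left=-1, h_right=-1, diff=0 [OK], height=0
  node 12: h_left=0, h_right=0, diff=0 [OK], height=1
  node 20: h_left=-1, h_right=-1, diff=0 [OK], height=0
  node 48: h_left=-1, h_right=-1, diff=0 [OK], height=0
  node 35: h_left=0, h_right=0, diff=0 [OK], height=1
  node 19: h_left=1, h_right=1, diff=0 [OK], height=2
All nodes satisfy the balance condition.
Result: Balanced


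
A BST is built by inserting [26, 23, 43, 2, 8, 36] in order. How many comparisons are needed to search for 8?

Search path for 8: 26 -> 23 -> 2 -> 8
Found: True
Comparisons: 4


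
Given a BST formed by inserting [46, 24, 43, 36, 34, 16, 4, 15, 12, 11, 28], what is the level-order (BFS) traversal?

Tree insertion order: [46, 24, 43, 36, 34, 16, 4, 15, 12, 11, 28]
Tree (level-order array): [46, 24, None, 16, 43, 4, None, 36, None, None, 15, 34, None, 12, None, 28, None, 11]
BFS from the root, enqueuing left then right child of each popped node:
  queue [46] -> pop 46, enqueue [24], visited so far: [46]
  queue [24] -> pop 24, enqueue [16, 43], visited so far: [46, 24]
  queue [16, 43] -> pop 16, enqueue [4], visited so far: [46, 24, 16]
  queue [43, 4] -> pop 43, enqueue [36], visited so far: [46, 24, 16, 43]
  queue [4, 36] -> pop 4, enqueue [15], visited so far: [46, 24, 16, 43, 4]
  queue [36, 15] -> pop 36, enqueue [34], visited so far: [46, 24, 16, 43, 4, 36]
  queue [15, 34] -> pop 15, enqueue [12], visited so far: [46, 24, 16, 43, 4, 36, 15]
  queue [34, 12] -> pop 34, enqueue [28], visited so far: [46, 24, 16, 43, 4, 36, 15, 34]
  queue [12, 28] -> pop 12, enqueue [11], visited so far: [46, 24, 16, 43, 4, 36, 15, 34, 12]
  queue [28, 11] -> pop 28, enqueue [none], visited so far: [46, 24, 16, 43, 4, 36, 15, 34, 12, 28]
  queue [11] -> pop 11, enqueue [none], visited so far: [46, 24, 16, 43, 4, 36, 15, 34, 12, 28, 11]
Result: [46, 24, 16, 43, 4, 36, 15, 34, 12, 28, 11]


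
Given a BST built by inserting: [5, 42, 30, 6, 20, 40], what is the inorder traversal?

Tree insertion order: [5, 42, 30, 6, 20, 40]
Tree (level-order array): [5, None, 42, 30, None, 6, 40, None, 20]
Inorder traversal: [5, 6, 20, 30, 40, 42]


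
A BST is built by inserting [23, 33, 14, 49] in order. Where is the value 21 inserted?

Starting tree (level order): [23, 14, 33, None, None, None, 49]
Insertion path: 23 -> 14
Result: insert 21 as right child of 14
Final tree (level order): [23, 14, 33, None, 21, None, 49]


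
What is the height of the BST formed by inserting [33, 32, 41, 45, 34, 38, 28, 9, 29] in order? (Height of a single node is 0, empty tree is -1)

Insertion order: [33, 32, 41, 45, 34, 38, 28, 9, 29]
Tree (level-order array): [33, 32, 41, 28, None, 34, 45, 9, 29, None, 38]
Compute height bottom-up (empty subtree = -1):
  height(9) = 1 + max(-1, -1) = 0
  height(29) = 1 + max(-1, -1) = 0
  height(28) = 1 + max(0, 0) = 1
  height(32) = 1 + max(1, -1) = 2
  height(38) = 1 + max(-1, -1) = 0
  height(34) = 1 + max(-1, 0) = 1
  height(45) = 1 + max(-1, -1) = 0
  height(41) = 1 + max(1, 0) = 2
  height(33) = 1 + max(2, 2) = 3
Height = 3


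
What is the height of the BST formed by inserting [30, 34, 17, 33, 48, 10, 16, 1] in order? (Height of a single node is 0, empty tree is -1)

Insertion order: [30, 34, 17, 33, 48, 10, 16, 1]
Tree (level-order array): [30, 17, 34, 10, None, 33, 48, 1, 16]
Compute height bottom-up (empty subtree = -1):
  height(1) = 1 + max(-1, -1) = 0
  height(16) = 1 + max(-1, -1) = 0
  height(10) = 1 + max(0, 0) = 1
  height(17) = 1 + max(1, -1) = 2
  height(33) = 1 + max(-1, -1) = 0
  height(48) = 1 + max(-1, -1) = 0
  height(34) = 1 + max(0, 0) = 1
  height(30) = 1 + max(2, 1) = 3
Height = 3


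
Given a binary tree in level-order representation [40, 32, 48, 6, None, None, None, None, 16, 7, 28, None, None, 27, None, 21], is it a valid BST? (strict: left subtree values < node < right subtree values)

Level-order array: [40, 32, 48, 6, None, None, None, None, 16, 7, 28, None, None, 27, None, 21]
Validate using subtree bounds (lo, hi): at each node, require lo < value < hi,
then recurse left with hi=value and right with lo=value.
Preorder trace (stopping at first violation):
  at node 40 with bounds (-inf, +inf): OK
  at node 32 with bounds (-inf, 40): OK
  at node 6 with bounds (-inf, 32): OK
  at node 16 with bounds (6, 32): OK
  at node 7 with bounds (6, 16): OK
  at node 28 with bounds (16, 32): OK
  at node 27 with bounds (16, 28): OK
  at node 21 with bounds (16, 27): OK
  at node 48 with bounds (40, +inf): OK
No violation found at any node.
Result: Valid BST


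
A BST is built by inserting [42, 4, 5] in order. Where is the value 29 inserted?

Starting tree (level order): [42, 4, None, None, 5]
Insertion path: 42 -> 4 -> 5
Result: insert 29 as right child of 5
Final tree (level order): [42, 4, None, None, 5, None, 29]


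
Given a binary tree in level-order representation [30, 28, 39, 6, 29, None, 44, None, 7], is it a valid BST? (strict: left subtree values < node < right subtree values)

Level-order array: [30, 28, 39, 6, 29, None, 44, None, 7]
Validate using subtree bounds (lo, hi): at each node, require lo < value < hi,
then recurse left with hi=value and right with lo=value.
Preorder trace (stopping at first violation):
  at node 30 with bounds (-inf, +inf): OK
  at node 28 with bounds (-inf, 30): OK
  at node 6 with bounds (-inf, 28): OK
  at node 7 with bounds (6, 28): OK
  at node 29 with bounds (28, 30): OK
  at node 39 with bounds (30, +inf): OK
  at node 44 with bounds (39, +inf): OK
No violation found at any node.
Result: Valid BST


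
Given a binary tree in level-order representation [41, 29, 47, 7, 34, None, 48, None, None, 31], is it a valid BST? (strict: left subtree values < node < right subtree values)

Level-order array: [41, 29, 47, 7, 34, None, 48, None, None, 31]
Validate using subtree bounds (lo, hi): at each node, require lo < value < hi,
then recurse left with hi=value and right with lo=value.
Preorder trace (stopping at first violation):
  at node 41 with bounds (-inf, +inf): OK
  at node 29 with bounds (-inf, 41): OK
  at node 7 with bounds (-inf, 29): OK
  at node 34 with bounds (29, 41): OK
  at node 31 with bounds (29, 34): OK
  at node 47 with bounds (41, +inf): OK
  at node 48 with bounds (47, +inf): OK
No violation found at any node.
Result: Valid BST


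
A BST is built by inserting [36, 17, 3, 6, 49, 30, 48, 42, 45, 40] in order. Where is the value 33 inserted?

Starting tree (level order): [36, 17, 49, 3, 30, 48, None, None, 6, None, None, 42, None, None, None, 40, 45]
Insertion path: 36 -> 17 -> 30
Result: insert 33 as right child of 30
Final tree (level order): [36, 17, 49, 3, 30, 48, None, None, 6, None, 33, 42, None, None, None, None, None, 40, 45]


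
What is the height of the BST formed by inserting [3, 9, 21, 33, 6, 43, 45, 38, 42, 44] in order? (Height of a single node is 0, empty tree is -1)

Insertion order: [3, 9, 21, 33, 6, 43, 45, 38, 42, 44]
Tree (level-order array): [3, None, 9, 6, 21, None, None, None, 33, None, 43, 38, 45, None, 42, 44]
Compute height bottom-up (empty subtree = -1):
  height(6) = 1 + max(-1, -1) = 0
  height(42) = 1 + max(-1, -1) = 0
  height(38) = 1 + max(-1, 0) = 1
  height(44) = 1 + max(-1, -1) = 0
  height(45) = 1 + max(0, -1) = 1
  height(43) = 1 + max(1, 1) = 2
  height(33) = 1 + max(-1, 2) = 3
  height(21) = 1 + max(-1, 3) = 4
  height(9) = 1 + max(0, 4) = 5
  height(3) = 1 + max(-1, 5) = 6
Height = 6


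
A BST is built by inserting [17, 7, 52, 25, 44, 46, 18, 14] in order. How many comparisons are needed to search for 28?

Search path for 28: 17 -> 52 -> 25 -> 44
Found: False
Comparisons: 4


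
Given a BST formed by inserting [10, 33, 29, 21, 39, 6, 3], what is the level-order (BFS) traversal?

Tree insertion order: [10, 33, 29, 21, 39, 6, 3]
Tree (level-order array): [10, 6, 33, 3, None, 29, 39, None, None, 21]
BFS from the root, enqueuing left then right child of each popped node:
  queue [10] -> pop 10, enqueue [6, 33], visited so far: [10]
  queue [6, 33] -> pop 6, enqueue [3], visited so far: [10, 6]
  queue [33, 3] -> pop 33, enqueue [29, 39], visited so far: [10, 6, 33]
  queue [3, 29, 39] -> pop 3, enqueue [none], visited so far: [10, 6, 33, 3]
  queue [29, 39] -> pop 29, enqueue [21], visited so far: [10, 6, 33, 3, 29]
  queue [39, 21] -> pop 39, enqueue [none], visited so far: [10, 6, 33, 3, 29, 39]
  queue [21] -> pop 21, enqueue [none], visited so far: [10, 6, 33, 3, 29, 39, 21]
Result: [10, 6, 33, 3, 29, 39, 21]


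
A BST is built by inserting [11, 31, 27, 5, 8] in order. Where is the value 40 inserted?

Starting tree (level order): [11, 5, 31, None, 8, 27]
Insertion path: 11 -> 31
Result: insert 40 as right child of 31
Final tree (level order): [11, 5, 31, None, 8, 27, 40]


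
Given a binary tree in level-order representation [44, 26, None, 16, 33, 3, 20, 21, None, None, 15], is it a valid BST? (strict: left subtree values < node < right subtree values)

Level-order array: [44, 26, None, 16, 33, 3, 20, 21, None, None, 15]
Validate using subtree bounds (lo, hi): at each node, require lo < value < hi,
then recurse left with hi=value and right with lo=value.
Preorder trace (stopping at first violation):
  at node 44 with bounds (-inf, +inf): OK
  at node 26 with bounds (-inf, 44): OK
  at node 16 with bounds (-inf, 26): OK
  at node 3 with bounds (-inf, 16): OK
  at node 15 with bounds (3, 16): OK
  at node 20 with bounds (16, 26): OK
  at node 33 with bounds (26, 44): OK
  at node 21 with bounds (26, 33): VIOLATION
Node 21 violates its bound: not (26 < 21 < 33).
Result: Not a valid BST


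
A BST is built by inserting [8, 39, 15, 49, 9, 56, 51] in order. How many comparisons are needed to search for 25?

Search path for 25: 8 -> 39 -> 15
Found: False
Comparisons: 3


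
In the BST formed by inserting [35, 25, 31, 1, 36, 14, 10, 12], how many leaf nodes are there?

Tree built from: [35, 25, 31, 1, 36, 14, 10, 12]
Tree (level-order array): [35, 25, 36, 1, 31, None, None, None, 14, None, None, 10, None, None, 12]
Rule: A leaf has 0 children.
Per-node child counts:
  node 35: 2 child(ren)
  node 25: 2 child(ren)
  node 1: 1 child(ren)
  node 14: 1 child(ren)
  node 10: 1 child(ren)
  node 12: 0 child(ren)
  node 31: 0 child(ren)
  node 36: 0 child(ren)
Matching nodes: [12, 31, 36]
Count of leaf nodes: 3


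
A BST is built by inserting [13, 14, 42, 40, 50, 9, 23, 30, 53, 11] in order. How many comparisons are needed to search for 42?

Search path for 42: 13 -> 14 -> 42
Found: True
Comparisons: 3


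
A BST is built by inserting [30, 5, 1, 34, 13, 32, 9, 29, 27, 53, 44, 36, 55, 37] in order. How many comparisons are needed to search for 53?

Search path for 53: 30 -> 34 -> 53
Found: True
Comparisons: 3


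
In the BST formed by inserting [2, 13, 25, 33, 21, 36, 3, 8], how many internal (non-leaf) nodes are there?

Tree built from: [2, 13, 25, 33, 21, 36, 3, 8]
Tree (level-order array): [2, None, 13, 3, 25, None, 8, 21, 33, None, None, None, None, None, 36]
Rule: An internal node has at least one child.
Per-node child counts:
  node 2: 1 child(ren)
  node 13: 2 child(ren)
  node 3: 1 child(ren)
  node 8: 0 child(ren)
  node 25: 2 child(ren)
  node 21: 0 child(ren)
  node 33: 1 child(ren)
  node 36: 0 child(ren)
Matching nodes: [2, 13, 3, 25, 33]
Count of internal (non-leaf) nodes: 5


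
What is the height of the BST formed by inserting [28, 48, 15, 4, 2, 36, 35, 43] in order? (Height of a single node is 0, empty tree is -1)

Insertion order: [28, 48, 15, 4, 2, 36, 35, 43]
Tree (level-order array): [28, 15, 48, 4, None, 36, None, 2, None, 35, 43]
Compute height bottom-up (empty subtree = -1):
  height(2) = 1 + max(-1, -1) = 0
  height(4) = 1 + max(0, -1) = 1
  height(15) = 1 + max(1, -1) = 2
  height(35) = 1 + max(-1, -1) = 0
  height(43) = 1 + max(-1, -1) = 0
  height(36) = 1 + max(0, 0) = 1
  height(48) = 1 + max(1, -1) = 2
  height(28) = 1 + max(2, 2) = 3
Height = 3


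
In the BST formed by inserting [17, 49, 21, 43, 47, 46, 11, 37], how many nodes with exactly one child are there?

Tree built from: [17, 49, 21, 43, 47, 46, 11, 37]
Tree (level-order array): [17, 11, 49, None, None, 21, None, None, 43, 37, 47, None, None, 46]
Rule: These are nodes with exactly 1 non-null child.
Per-node child counts:
  node 17: 2 child(ren)
  node 11: 0 child(ren)
  node 49: 1 child(ren)
  node 21: 1 child(ren)
  node 43: 2 child(ren)
  node 37: 0 child(ren)
  node 47: 1 child(ren)
  node 46: 0 child(ren)
Matching nodes: [49, 21, 47]
Count of nodes with exactly one child: 3


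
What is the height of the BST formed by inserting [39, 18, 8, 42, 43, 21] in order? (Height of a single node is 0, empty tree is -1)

Insertion order: [39, 18, 8, 42, 43, 21]
Tree (level-order array): [39, 18, 42, 8, 21, None, 43]
Compute height bottom-up (empty subtree = -1):
  height(8) = 1 + max(-1, -1) = 0
  height(21) = 1 + max(-1, -1) = 0
  height(18) = 1 + max(0, 0) = 1
  height(43) = 1 + max(-1, -1) = 0
  height(42) = 1 + max(-1, 0) = 1
  height(39) = 1 + max(1, 1) = 2
Height = 2


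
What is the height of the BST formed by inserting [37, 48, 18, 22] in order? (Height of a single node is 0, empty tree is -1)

Insertion order: [37, 48, 18, 22]
Tree (level-order array): [37, 18, 48, None, 22]
Compute height bottom-up (empty subtree = -1):
  height(22) = 1 + max(-1, -1) = 0
  height(18) = 1 + max(-1, 0) = 1
  height(48) = 1 + max(-1, -1) = 0
  height(37) = 1 + max(1, 0) = 2
Height = 2


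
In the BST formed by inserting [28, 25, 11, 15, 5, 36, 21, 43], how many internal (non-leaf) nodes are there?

Tree built from: [28, 25, 11, 15, 5, 36, 21, 43]
Tree (level-order array): [28, 25, 36, 11, None, None, 43, 5, 15, None, None, None, None, None, 21]
Rule: An internal node has at least one child.
Per-node child counts:
  node 28: 2 child(ren)
  node 25: 1 child(ren)
  node 11: 2 child(ren)
  node 5: 0 child(ren)
  node 15: 1 child(ren)
  node 21: 0 child(ren)
  node 36: 1 child(ren)
  node 43: 0 child(ren)
Matching nodes: [28, 25, 11, 15, 36]
Count of internal (non-leaf) nodes: 5


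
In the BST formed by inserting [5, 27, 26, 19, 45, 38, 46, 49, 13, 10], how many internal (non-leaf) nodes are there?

Tree built from: [5, 27, 26, 19, 45, 38, 46, 49, 13, 10]
Tree (level-order array): [5, None, 27, 26, 45, 19, None, 38, 46, 13, None, None, None, None, 49, 10]
Rule: An internal node has at least one child.
Per-node child counts:
  node 5: 1 child(ren)
  node 27: 2 child(ren)
  node 26: 1 child(ren)
  node 19: 1 child(ren)
  node 13: 1 child(ren)
  node 10: 0 child(ren)
  node 45: 2 child(ren)
  node 38: 0 child(ren)
  node 46: 1 child(ren)
  node 49: 0 child(ren)
Matching nodes: [5, 27, 26, 19, 13, 45, 46]
Count of internal (non-leaf) nodes: 7


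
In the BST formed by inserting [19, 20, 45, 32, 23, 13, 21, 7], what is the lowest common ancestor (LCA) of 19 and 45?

Tree insertion order: [19, 20, 45, 32, 23, 13, 21, 7]
Tree (level-order array): [19, 13, 20, 7, None, None, 45, None, None, 32, None, 23, None, 21]
In a BST, the LCA of p=19, q=45 is the first node v on the
root-to-leaf path with p <= v <= q (go left if both < v, right if both > v).
Walk from root:
  at 19: 19 <= 19 <= 45, this is the LCA
LCA = 19


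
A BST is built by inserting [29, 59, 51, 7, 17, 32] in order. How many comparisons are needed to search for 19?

Search path for 19: 29 -> 7 -> 17
Found: False
Comparisons: 3


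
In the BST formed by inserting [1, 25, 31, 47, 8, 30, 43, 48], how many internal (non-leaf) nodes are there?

Tree built from: [1, 25, 31, 47, 8, 30, 43, 48]
Tree (level-order array): [1, None, 25, 8, 31, None, None, 30, 47, None, None, 43, 48]
Rule: An internal node has at least one child.
Per-node child counts:
  node 1: 1 child(ren)
  node 25: 2 child(ren)
  node 8: 0 child(ren)
  node 31: 2 child(ren)
  node 30: 0 child(ren)
  node 47: 2 child(ren)
  node 43: 0 child(ren)
  node 48: 0 child(ren)
Matching nodes: [1, 25, 31, 47]
Count of internal (non-leaf) nodes: 4


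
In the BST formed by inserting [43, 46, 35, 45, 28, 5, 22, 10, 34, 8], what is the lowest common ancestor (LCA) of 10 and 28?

Tree insertion order: [43, 46, 35, 45, 28, 5, 22, 10, 34, 8]
Tree (level-order array): [43, 35, 46, 28, None, 45, None, 5, 34, None, None, None, 22, None, None, 10, None, 8]
In a BST, the LCA of p=10, q=28 is the first node v on the
root-to-leaf path with p <= v <= q (go left if both < v, right if both > v).
Walk from root:
  at 43: both 10 and 28 < 43, go left
  at 35: both 10 and 28 < 35, go left
  at 28: 10 <= 28 <= 28, this is the LCA
LCA = 28


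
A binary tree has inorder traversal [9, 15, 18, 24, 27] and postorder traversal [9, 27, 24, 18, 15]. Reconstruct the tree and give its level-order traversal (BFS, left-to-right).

Inorder:   [9, 15, 18, 24, 27]
Postorder: [9, 27, 24, 18, 15]
Algorithm: postorder visits root last, so walk postorder right-to-left;
each value is the root of the current inorder slice — split it at that
value, recurse on the right subtree first, then the left.
Recursive splits:
  root=15; inorder splits into left=[9], right=[18, 24, 27]
  root=18; inorder splits into left=[], right=[24, 27]
  root=24; inorder splits into left=[], right=[27]
  root=27; inorder splits into left=[], right=[]
  root=9; inorder splits into left=[], right=[]
Reconstructed level-order: [15, 9, 18, 24, 27]


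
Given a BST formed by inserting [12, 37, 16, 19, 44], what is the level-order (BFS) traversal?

Tree insertion order: [12, 37, 16, 19, 44]
Tree (level-order array): [12, None, 37, 16, 44, None, 19]
BFS from the root, enqueuing left then right child of each popped node:
  queue [12] -> pop 12, enqueue [37], visited so far: [12]
  queue [37] -> pop 37, enqueue [16, 44], visited so far: [12, 37]
  queue [16, 44] -> pop 16, enqueue [19], visited so far: [12, 37, 16]
  queue [44, 19] -> pop 44, enqueue [none], visited so far: [12, 37, 16, 44]
  queue [19] -> pop 19, enqueue [none], visited so far: [12, 37, 16, 44, 19]
Result: [12, 37, 16, 44, 19]


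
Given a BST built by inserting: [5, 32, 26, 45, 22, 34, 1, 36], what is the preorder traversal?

Tree insertion order: [5, 32, 26, 45, 22, 34, 1, 36]
Tree (level-order array): [5, 1, 32, None, None, 26, 45, 22, None, 34, None, None, None, None, 36]
Preorder traversal: [5, 1, 32, 26, 22, 45, 34, 36]


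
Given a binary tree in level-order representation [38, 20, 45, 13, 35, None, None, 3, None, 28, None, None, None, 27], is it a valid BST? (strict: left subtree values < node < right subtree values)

Level-order array: [38, 20, 45, 13, 35, None, None, 3, None, 28, None, None, None, 27]
Validate using subtree bounds (lo, hi): at each node, require lo < value < hi,
then recurse left with hi=value and right with lo=value.
Preorder trace (stopping at first violation):
  at node 38 with bounds (-inf, +inf): OK
  at node 20 with bounds (-inf, 38): OK
  at node 13 with bounds (-inf, 20): OK
  at node 3 with bounds (-inf, 13): OK
  at node 35 with bounds (20, 38): OK
  at node 28 with bounds (20, 35): OK
  at node 27 with bounds (20, 28): OK
  at node 45 with bounds (38, +inf): OK
No violation found at any node.
Result: Valid BST


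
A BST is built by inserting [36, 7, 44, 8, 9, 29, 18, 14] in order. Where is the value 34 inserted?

Starting tree (level order): [36, 7, 44, None, 8, None, None, None, 9, None, 29, 18, None, 14]
Insertion path: 36 -> 7 -> 8 -> 9 -> 29
Result: insert 34 as right child of 29
Final tree (level order): [36, 7, 44, None, 8, None, None, None, 9, None, 29, 18, 34, 14]


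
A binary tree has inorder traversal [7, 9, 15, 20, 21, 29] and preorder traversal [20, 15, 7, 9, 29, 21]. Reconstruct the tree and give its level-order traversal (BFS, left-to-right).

Inorder:  [7, 9, 15, 20, 21, 29]
Preorder: [20, 15, 7, 9, 29, 21]
Algorithm: preorder visits root first, so consume preorder in order;
for each root, split the current inorder slice at that value into
left-subtree inorder and right-subtree inorder, then recurse.
Recursive splits:
  root=20; inorder splits into left=[7, 9, 15], right=[21, 29]
  root=15; inorder splits into left=[7, 9], right=[]
  root=7; inorder splits into left=[], right=[9]
  root=9; inorder splits into left=[], right=[]
  root=29; inorder splits into left=[21], right=[]
  root=21; inorder splits into left=[], right=[]
Reconstructed level-order: [20, 15, 29, 7, 21, 9]


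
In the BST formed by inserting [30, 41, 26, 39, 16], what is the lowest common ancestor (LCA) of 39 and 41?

Tree insertion order: [30, 41, 26, 39, 16]
Tree (level-order array): [30, 26, 41, 16, None, 39]
In a BST, the LCA of p=39, q=41 is the first node v on the
root-to-leaf path with p <= v <= q (go left if both < v, right if both > v).
Walk from root:
  at 30: both 39 and 41 > 30, go right
  at 41: 39 <= 41 <= 41, this is the LCA
LCA = 41


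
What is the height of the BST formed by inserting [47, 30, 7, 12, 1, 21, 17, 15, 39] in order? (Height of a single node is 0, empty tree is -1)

Insertion order: [47, 30, 7, 12, 1, 21, 17, 15, 39]
Tree (level-order array): [47, 30, None, 7, 39, 1, 12, None, None, None, None, None, 21, 17, None, 15]
Compute height bottom-up (empty subtree = -1):
  height(1) = 1 + max(-1, -1) = 0
  height(15) = 1 + max(-1, -1) = 0
  height(17) = 1 + max(0, -1) = 1
  height(21) = 1 + max(1, -1) = 2
  height(12) = 1 + max(-1, 2) = 3
  height(7) = 1 + max(0, 3) = 4
  height(39) = 1 + max(-1, -1) = 0
  height(30) = 1 + max(4, 0) = 5
  height(47) = 1 + max(5, -1) = 6
Height = 6


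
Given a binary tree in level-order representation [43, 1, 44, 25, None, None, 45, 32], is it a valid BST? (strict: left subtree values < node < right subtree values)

Level-order array: [43, 1, 44, 25, None, None, 45, 32]
Validate using subtree bounds (lo, hi): at each node, require lo < value < hi,
then recurse left with hi=value and right with lo=value.
Preorder trace (stopping at first violation):
  at node 43 with bounds (-inf, +inf): OK
  at node 1 with bounds (-inf, 43): OK
  at node 25 with bounds (-inf, 1): VIOLATION
Node 25 violates its bound: not (-inf < 25 < 1).
Result: Not a valid BST


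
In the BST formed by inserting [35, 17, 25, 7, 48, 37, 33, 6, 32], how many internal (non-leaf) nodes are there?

Tree built from: [35, 17, 25, 7, 48, 37, 33, 6, 32]
Tree (level-order array): [35, 17, 48, 7, 25, 37, None, 6, None, None, 33, None, None, None, None, 32]
Rule: An internal node has at least one child.
Per-node child counts:
  node 35: 2 child(ren)
  node 17: 2 child(ren)
  node 7: 1 child(ren)
  node 6: 0 child(ren)
  node 25: 1 child(ren)
  node 33: 1 child(ren)
  node 32: 0 child(ren)
  node 48: 1 child(ren)
  node 37: 0 child(ren)
Matching nodes: [35, 17, 7, 25, 33, 48]
Count of internal (non-leaf) nodes: 6


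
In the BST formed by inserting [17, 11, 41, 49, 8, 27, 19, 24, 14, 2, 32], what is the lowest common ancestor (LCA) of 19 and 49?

Tree insertion order: [17, 11, 41, 49, 8, 27, 19, 24, 14, 2, 32]
Tree (level-order array): [17, 11, 41, 8, 14, 27, 49, 2, None, None, None, 19, 32, None, None, None, None, None, 24]
In a BST, the LCA of p=19, q=49 is the first node v on the
root-to-leaf path with p <= v <= q (go left if both < v, right if both > v).
Walk from root:
  at 17: both 19 and 49 > 17, go right
  at 41: 19 <= 41 <= 49, this is the LCA
LCA = 41


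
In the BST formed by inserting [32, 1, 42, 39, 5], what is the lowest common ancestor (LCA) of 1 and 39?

Tree insertion order: [32, 1, 42, 39, 5]
Tree (level-order array): [32, 1, 42, None, 5, 39]
In a BST, the LCA of p=1, q=39 is the first node v on the
root-to-leaf path with p <= v <= q (go left if both < v, right if both > v).
Walk from root:
  at 32: 1 <= 32 <= 39, this is the LCA
LCA = 32


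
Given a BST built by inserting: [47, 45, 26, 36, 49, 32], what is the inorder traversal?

Tree insertion order: [47, 45, 26, 36, 49, 32]
Tree (level-order array): [47, 45, 49, 26, None, None, None, None, 36, 32]
Inorder traversal: [26, 32, 36, 45, 47, 49]


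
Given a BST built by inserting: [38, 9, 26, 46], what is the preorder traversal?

Tree insertion order: [38, 9, 26, 46]
Tree (level-order array): [38, 9, 46, None, 26]
Preorder traversal: [38, 9, 26, 46]


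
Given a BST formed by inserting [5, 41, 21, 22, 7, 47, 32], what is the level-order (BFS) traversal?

Tree insertion order: [5, 41, 21, 22, 7, 47, 32]
Tree (level-order array): [5, None, 41, 21, 47, 7, 22, None, None, None, None, None, 32]
BFS from the root, enqueuing left then right child of each popped node:
  queue [5] -> pop 5, enqueue [41], visited so far: [5]
  queue [41] -> pop 41, enqueue [21, 47], visited so far: [5, 41]
  queue [21, 47] -> pop 21, enqueue [7, 22], visited so far: [5, 41, 21]
  queue [47, 7, 22] -> pop 47, enqueue [none], visited so far: [5, 41, 21, 47]
  queue [7, 22] -> pop 7, enqueue [none], visited so far: [5, 41, 21, 47, 7]
  queue [22] -> pop 22, enqueue [32], visited so far: [5, 41, 21, 47, 7, 22]
  queue [32] -> pop 32, enqueue [none], visited so far: [5, 41, 21, 47, 7, 22, 32]
Result: [5, 41, 21, 47, 7, 22, 32]


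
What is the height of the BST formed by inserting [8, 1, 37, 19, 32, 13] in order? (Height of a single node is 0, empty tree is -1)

Insertion order: [8, 1, 37, 19, 32, 13]
Tree (level-order array): [8, 1, 37, None, None, 19, None, 13, 32]
Compute height bottom-up (empty subtree = -1):
  height(1) = 1 + max(-1, -1) = 0
  height(13) = 1 + max(-1, -1) = 0
  height(32) = 1 + max(-1, -1) = 0
  height(19) = 1 + max(0, 0) = 1
  height(37) = 1 + max(1, -1) = 2
  height(8) = 1 + max(0, 2) = 3
Height = 3


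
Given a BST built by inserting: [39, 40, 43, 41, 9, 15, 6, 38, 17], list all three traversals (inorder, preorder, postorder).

Tree insertion order: [39, 40, 43, 41, 9, 15, 6, 38, 17]
Tree (level-order array): [39, 9, 40, 6, 15, None, 43, None, None, None, 38, 41, None, 17]
Inorder (L, root, R): [6, 9, 15, 17, 38, 39, 40, 41, 43]
Preorder (root, L, R): [39, 9, 6, 15, 38, 17, 40, 43, 41]
Postorder (L, R, root): [6, 17, 38, 15, 9, 41, 43, 40, 39]


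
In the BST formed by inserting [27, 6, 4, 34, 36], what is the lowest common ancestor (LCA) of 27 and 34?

Tree insertion order: [27, 6, 4, 34, 36]
Tree (level-order array): [27, 6, 34, 4, None, None, 36]
In a BST, the LCA of p=27, q=34 is the first node v on the
root-to-leaf path with p <= v <= q (go left if both < v, right if both > v).
Walk from root:
  at 27: 27 <= 27 <= 34, this is the LCA
LCA = 27


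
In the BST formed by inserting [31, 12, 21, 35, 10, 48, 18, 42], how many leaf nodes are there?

Tree built from: [31, 12, 21, 35, 10, 48, 18, 42]
Tree (level-order array): [31, 12, 35, 10, 21, None, 48, None, None, 18, None, 42]
Rule: A leaf has 0 children.
Per-node child counts:
  node 31: 2 child(ren)
  node 12: 2 child(ren)
  node 10: 0 child(ren)
  node 21: 1 child(ren)
  node 18: 0 child(ren)
  node 35: 1 child(ren)
  node 48: 1 child(ren)
  node 42: 0 child(ren)
Matching nodes: [10, 18, 42]
Count of leaf nodes: 3


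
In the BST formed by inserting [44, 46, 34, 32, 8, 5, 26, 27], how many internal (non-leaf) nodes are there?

Tree built from: [44, 46, 34, 32, 8, 5, 26, 27]
Tree (level-order array): [44, 34, 46, 32, None, None, None, 8, None, 5, 26, None, None, None, 27]
Rule: An internal node has at least one child.
Per-node child counts:
  node 44: 2 child(ren)
  node 34: 1 child(ren)
  node 32: 1 child(ren)
  node 8: 2 child(ren)
  node 5: 0 child(ren)
  node 26: 1 child(ren)
  node 27: 0 child(ren)
  node 46: 0 child(ren)
Matching nodes: [44, 34, 32, 8, 26]
Count of internal (non-leaf) nodes: 5


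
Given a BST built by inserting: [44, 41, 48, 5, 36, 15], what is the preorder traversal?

Tree insertion order: [44, 41, 48, 5, 36, 15]
Tree (level-order array): [44, 41, 48, 5, None, None, None, None, 36, 15]
Preorder traversal: [44, 41, 5, 36, 15, 48]
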